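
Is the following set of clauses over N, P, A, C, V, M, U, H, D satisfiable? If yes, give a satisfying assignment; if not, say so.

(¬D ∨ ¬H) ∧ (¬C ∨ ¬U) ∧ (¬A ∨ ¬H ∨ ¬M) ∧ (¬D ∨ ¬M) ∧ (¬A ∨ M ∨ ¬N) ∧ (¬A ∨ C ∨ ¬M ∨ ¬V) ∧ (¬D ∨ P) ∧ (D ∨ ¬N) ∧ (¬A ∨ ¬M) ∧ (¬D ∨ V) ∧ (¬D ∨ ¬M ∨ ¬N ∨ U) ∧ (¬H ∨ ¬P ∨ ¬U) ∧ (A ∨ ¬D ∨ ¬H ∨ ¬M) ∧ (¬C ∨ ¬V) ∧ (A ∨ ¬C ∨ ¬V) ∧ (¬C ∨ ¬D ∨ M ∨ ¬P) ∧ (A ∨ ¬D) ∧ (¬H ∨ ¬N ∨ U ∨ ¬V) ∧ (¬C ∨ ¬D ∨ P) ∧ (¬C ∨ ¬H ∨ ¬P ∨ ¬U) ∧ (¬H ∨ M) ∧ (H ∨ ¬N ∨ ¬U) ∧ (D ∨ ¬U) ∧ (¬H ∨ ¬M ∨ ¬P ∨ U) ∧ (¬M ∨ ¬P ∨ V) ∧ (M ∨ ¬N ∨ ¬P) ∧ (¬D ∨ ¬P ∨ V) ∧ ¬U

Unit clause (¬U) forces U = False.
Set N = False.
Set P = True.
Set A = True.
  then (¬A ∨ ¬M) forces M = False.
  then (¬H ∨ M) forces H = False.
Set C = False.
Set V = True.
Set D = False.
All clauses satisfied.

N=F, P=T, A=T, C=F, V=T, M=F, U=F, H=F, D=F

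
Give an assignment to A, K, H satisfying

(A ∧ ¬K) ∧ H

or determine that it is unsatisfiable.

A = True, K = False, H = True

  A ∧ ¬K = True
    ¬K = True
Both conjuncts True, so the formula holds.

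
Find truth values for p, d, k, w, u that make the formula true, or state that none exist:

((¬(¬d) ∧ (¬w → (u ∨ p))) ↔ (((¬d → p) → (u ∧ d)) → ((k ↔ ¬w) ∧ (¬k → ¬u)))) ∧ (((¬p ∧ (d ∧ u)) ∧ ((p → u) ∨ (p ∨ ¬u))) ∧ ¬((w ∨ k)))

Unsatisfiable

Case u = True: the formula simplifies to (¬(¬d) ↔ (((¬d → p) → d) → ((k ↔ ¬w) ∧ k))) ∧ ((¬p ∧ d) ∧ ¬((w ∨ k))).
  d = True: simplifies to ((k ↔ ¬w) ∧ k) ∧ (¬p ∧ ¬((w ∨ k))).
    k = True: the conjunct ¬((w ∨ k)) becomes ¬((w ∨ True)) = False.
    k = False: the conjunct k is False.
  d = False: the conjunct d is False.
Case u = False: the conjunct u is False.
Both cases fail — unsatisfiable.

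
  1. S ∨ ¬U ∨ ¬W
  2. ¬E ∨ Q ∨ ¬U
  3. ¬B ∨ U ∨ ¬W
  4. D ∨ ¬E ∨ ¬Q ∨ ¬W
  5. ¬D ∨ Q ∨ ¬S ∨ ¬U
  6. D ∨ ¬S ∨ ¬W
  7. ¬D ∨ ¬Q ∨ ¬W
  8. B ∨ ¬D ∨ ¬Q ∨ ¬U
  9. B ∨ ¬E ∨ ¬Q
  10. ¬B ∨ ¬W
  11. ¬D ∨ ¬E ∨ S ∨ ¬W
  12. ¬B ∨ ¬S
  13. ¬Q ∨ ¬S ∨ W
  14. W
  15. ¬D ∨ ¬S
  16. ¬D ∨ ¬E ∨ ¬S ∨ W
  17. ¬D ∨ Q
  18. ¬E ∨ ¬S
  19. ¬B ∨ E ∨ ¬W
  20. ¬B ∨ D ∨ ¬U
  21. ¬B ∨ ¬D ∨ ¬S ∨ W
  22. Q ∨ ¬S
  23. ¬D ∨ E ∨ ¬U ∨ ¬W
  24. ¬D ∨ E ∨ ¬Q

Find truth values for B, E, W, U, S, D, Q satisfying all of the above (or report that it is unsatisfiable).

B: False, E: True, W: True, U: False, S: False, D: False, Q: False

Unit clause (W) forces W = True.
In (¬B ∨ ¬W) only ¬B is left, so B = False.
Set E = True.
  then (B ∨ ¬E ∨ ¬Q) forces Q = False.
  then (¬D ∨ Q) forces D = False.
  then (¬E ∨ ¬S) forces S = False.
  then (S ∨ ¬U ∨ ¬W) forces U = False.
All clauses satisfied.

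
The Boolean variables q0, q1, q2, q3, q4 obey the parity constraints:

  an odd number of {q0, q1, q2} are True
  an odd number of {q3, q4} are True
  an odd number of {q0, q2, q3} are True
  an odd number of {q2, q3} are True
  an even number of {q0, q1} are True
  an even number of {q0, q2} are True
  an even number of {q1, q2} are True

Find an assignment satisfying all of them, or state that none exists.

Adding constraints 1, 3, 4, 5, 6 mod 2: every variable appears an even number of times on the left, so the left side is 0.
But the right sides sum to 1 (mod 2). 0 ≠ 1 — the system is inconsistent.

Unsatisfiable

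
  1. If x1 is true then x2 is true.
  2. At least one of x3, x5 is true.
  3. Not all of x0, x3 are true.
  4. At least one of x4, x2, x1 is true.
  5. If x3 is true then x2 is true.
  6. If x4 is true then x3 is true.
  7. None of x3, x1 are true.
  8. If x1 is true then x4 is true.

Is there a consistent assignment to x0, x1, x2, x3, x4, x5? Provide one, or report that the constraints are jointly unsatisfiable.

x0: False, x1: False, x2: True, x3: False, x4: False, x5: True

  (1) x1=F ⇒ x2: vacuous ✓
  (2) {x3, x5}: 1 true — at least one ✓
  (3) {x0, x3}: 0/2 true — not all ✓
  (4) {x4, x2, x1}: 1 true — at least one ✓
  (5) x3=F ⇒ x2: vacuous ✓
  (6) x4=F ⇒ x3: vacuous ✓
  (7) {x3, x1}: 0 true — none ✓
  (8) x1=F ⇒ x4: vacuous ✓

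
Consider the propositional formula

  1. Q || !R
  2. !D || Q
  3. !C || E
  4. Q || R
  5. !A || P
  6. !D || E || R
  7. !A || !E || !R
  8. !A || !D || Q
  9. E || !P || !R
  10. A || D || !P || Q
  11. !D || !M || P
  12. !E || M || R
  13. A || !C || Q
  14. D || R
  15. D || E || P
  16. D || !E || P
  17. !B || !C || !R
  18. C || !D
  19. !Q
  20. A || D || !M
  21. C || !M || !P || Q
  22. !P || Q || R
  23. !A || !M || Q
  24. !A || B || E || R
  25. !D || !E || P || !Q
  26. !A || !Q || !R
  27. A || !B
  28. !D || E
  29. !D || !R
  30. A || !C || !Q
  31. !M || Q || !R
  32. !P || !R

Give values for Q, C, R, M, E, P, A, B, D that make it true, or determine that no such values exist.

No satisfying assignment exists.

Case Q = True:
  Clause (!Q) is falsified — contradiction.
Case Q = False:
  (Q || !R) forces R = False.
  Clause (Q || R) is falsified — contradiction.
Both cases fail, so the formula is unsatisfiable.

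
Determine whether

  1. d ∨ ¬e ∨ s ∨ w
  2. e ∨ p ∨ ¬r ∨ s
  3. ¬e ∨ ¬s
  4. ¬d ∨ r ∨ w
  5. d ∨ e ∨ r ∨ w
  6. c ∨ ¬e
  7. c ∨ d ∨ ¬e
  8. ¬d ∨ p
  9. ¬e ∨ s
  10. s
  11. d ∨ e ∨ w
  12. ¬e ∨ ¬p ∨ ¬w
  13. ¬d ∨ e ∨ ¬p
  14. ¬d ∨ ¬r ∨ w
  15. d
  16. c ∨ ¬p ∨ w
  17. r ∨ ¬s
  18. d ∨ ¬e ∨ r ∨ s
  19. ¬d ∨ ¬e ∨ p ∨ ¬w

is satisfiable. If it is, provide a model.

Case s = True:
  (¬e ∨ ¬s) forces e = False.
  (d) forces d = True.
  (¬d ∨ p) forces p = True.
  Clause (¬d ∨ e ∨ ¬p) is falsified — contradiction.
Case s = False:
  Clause (s) is falsified — contradiction.
Both cases fail, so the formula is unsatisfiable.

Unsatisfiable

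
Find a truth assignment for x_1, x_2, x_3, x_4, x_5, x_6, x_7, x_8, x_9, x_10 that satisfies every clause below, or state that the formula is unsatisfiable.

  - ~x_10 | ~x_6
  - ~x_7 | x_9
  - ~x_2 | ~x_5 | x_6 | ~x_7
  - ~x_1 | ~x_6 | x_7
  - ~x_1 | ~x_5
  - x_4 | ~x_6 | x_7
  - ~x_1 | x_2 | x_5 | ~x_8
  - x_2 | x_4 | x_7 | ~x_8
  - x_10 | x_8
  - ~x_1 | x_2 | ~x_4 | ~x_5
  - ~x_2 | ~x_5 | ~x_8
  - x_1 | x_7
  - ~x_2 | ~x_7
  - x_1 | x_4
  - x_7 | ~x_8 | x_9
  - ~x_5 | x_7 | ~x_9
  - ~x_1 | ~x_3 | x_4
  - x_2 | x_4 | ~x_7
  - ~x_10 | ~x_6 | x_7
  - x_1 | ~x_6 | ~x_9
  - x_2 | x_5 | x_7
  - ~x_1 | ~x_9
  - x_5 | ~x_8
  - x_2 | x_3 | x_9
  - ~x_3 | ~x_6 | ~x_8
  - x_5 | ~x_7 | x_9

x_1: False, x_2: False, x_3: False, x_4: True, x_5: True, x_6: False, x_7: True, x_8: False, x_9: True, x_10: True

Set x_1 = False.
  then (x_1 | x_7) forces x_7 = True.
  then (~x_2 | ~x_7) forces x_2 = False.
  then (x_1 | x_4) forces x_4 = True.
  then (~x_7 | x_9) forces x_9 = True.
  then (x_1 | ~x_6 | ~x_9) forces x_6 = False.
Set x_3 = False.
Set x_5 = True.
Set x_8 = False.
  then (x_10 | x_8) forces x_10 = True.
All clauses satisfied.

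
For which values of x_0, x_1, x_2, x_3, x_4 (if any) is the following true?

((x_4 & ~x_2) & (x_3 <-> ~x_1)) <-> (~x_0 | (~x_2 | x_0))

x_0=T; x_1=T; x_2=F; x_3=F; x_4=T

  ((x_4 & ~x_2) & (x_3 <-> ~x_1)) <-> (~x_0 | (~x_2 | x_0)) = True
    (x_4 & ~x_2) & (x_3 <-> ~x_1) = True
      x_4 & ~x_2 = True
        ~x_2 = True
      x_3 <-> ~x_1 = True
        ~x_1 = False
    ~x_0 | (~x_2 | x_0) = True
      ~x_0 = False
      ~x_2 | x_0 = True
        ~x_2 = True
The formula evaluates to True.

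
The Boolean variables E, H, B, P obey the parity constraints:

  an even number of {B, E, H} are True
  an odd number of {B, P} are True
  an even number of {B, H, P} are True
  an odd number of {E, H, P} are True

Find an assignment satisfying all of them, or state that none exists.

E: False, H: True, B: True, P: False

{B, E, H}: 2 true → even ✓
{B, P}: 1 true → odd ✓
{B, H, P}: 2 true → even ✓
{E, H, P}: 1 true → odd ✓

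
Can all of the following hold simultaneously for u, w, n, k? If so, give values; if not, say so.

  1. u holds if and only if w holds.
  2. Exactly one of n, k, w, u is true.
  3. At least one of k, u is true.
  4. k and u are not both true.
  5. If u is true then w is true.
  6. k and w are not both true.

u: False, w: False, n: False, k: True

  (1) u=F, w=F — same ✓
  (2) {n, k, w, u}: 1 true — exactly one ✓
  (3) {k, u}: 1 true — at least one ✓
  (4) k=T, u=F — not both ✓
  (5) u=F ⇒ w: vacuous ✓
  (6) k=T, w=F — not both ✓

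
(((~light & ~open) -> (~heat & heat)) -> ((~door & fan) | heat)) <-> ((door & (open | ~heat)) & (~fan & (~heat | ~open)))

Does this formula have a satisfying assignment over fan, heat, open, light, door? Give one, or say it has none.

fan=F; heat=F; open=T; light=F; door=F

  (((~light & ~open) -> (~heat & heat)) -> ((~door & fan) | heat)) <-> ((door & (open | ~heat)) & (~fan & (~heat | ~open))) = True
    ((~light & ~open) -> (~heat & heat)) -> ((~door & fan) | heat) = False
      (~light & ~open) -> (~heat & heat) = True
        ~light & ~open = False
          ~light = True
          ~open = False
        ~heat & heat = False
          ~heat = True
      (~door & fan) | heat = False
        ~door & fan = False
          ~door = True
    (door & (open | ~heat)) & (~fan & (~heat | ~open)) = False
      door & (open | ~heat) = False
        open | ~heat = True
          ~heat = True
      ~fan & (~heat | ~open) = True
        ~fan = True
        ~heat | ~open = True
          ~heat = True
          ~open = False
The formula evaluates to True.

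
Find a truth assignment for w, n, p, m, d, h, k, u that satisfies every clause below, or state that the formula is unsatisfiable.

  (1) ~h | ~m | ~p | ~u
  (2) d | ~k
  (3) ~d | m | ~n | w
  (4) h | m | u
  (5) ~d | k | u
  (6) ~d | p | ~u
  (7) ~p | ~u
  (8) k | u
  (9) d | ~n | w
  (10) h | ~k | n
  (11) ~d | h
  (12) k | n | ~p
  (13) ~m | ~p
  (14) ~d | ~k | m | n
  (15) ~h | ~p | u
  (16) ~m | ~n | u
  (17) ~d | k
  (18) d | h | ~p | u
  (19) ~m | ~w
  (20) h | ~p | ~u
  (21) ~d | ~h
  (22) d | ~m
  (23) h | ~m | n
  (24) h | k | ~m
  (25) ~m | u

Set w = True.
  then (~m | ~w) forces m = False.
Set n = False.
Try p = True:
  (~p | ~u) forces u = False.
  (h | m | u) forces h = True.
  clause (~h | ~p | u) is falsified — backtrack.
So p = False.
Set d = False.
  then (d | ~k) forces k = False.
  then (k | u) forces u = True.
Set h = False.
All clauses satisfied.

w = True, n = False, p = False, m = False, d = False, h = False, k = False, u = True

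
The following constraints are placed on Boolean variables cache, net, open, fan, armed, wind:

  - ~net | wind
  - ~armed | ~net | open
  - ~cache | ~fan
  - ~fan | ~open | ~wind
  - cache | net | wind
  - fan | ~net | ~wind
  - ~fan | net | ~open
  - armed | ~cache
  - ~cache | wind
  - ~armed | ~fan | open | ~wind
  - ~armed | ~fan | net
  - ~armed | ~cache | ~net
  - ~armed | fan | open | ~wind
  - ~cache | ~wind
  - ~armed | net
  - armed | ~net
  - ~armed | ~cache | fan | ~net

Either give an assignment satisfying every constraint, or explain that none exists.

cache = False, net = False, open = True, fan = False, armed = False, wind = True

Try cache = True:
  (~cache | ~fan) forces fan = False.
  (armed | ~cache) forces armed = True.
  (~cache | wind) forces wind = True.
  clause (~cache | ~wind) is falsified — backtrack.
So cache = False.
Try net = True:
  (~net | wind) forces wind = True.
  (fan | ~net | ~wind) forces fan = True.
  (~fan | ~open | ~wind) forces open = False.
  (~armed | ~net | open) forces armed = False.
  clause (armed | ~net) is falsified — backtrack.
So net = False.
  then (cache | net | wind) forces wind = True.
  then (~armed | net) forces armed = False.
Set open = True.
  then (~fan | ~open | ~wind) forces fan = False.
All clauses satisfied.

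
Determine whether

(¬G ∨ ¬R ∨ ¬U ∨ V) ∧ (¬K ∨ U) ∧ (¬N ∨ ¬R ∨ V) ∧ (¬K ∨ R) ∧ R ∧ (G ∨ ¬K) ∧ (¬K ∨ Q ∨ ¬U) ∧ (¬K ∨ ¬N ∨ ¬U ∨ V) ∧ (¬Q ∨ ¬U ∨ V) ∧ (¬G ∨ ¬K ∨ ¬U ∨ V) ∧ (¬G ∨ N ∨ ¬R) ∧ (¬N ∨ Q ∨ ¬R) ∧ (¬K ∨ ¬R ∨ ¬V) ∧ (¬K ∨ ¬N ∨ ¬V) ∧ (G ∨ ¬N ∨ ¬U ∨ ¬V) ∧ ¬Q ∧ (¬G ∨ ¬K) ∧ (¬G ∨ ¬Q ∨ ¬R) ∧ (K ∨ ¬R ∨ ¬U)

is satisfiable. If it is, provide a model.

U: False, N: False, R: True, K: False, Q: False, V: True, G: False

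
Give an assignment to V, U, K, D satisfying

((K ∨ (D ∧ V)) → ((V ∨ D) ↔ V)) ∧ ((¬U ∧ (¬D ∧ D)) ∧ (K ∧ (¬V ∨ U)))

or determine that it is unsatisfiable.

Case D = True: the conjunct ¬D is False.
Case D = False: the conjunct D is False.
Both cases fail — unsatisfiable.

No satisfying assignment exists.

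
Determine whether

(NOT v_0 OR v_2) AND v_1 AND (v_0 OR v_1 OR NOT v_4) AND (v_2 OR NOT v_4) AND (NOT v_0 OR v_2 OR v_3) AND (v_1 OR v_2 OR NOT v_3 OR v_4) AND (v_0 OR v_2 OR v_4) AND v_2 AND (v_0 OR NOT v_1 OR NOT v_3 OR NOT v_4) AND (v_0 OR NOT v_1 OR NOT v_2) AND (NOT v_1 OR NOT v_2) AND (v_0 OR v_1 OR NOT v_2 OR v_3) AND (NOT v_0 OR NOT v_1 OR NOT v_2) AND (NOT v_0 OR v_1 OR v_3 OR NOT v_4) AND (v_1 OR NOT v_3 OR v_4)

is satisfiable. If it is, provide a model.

Unsatisfiable — no assignment works.

Case v_1 = True:
  (v_2) forces v_2 = True.
  Clause (NOT v_1 OR NOT v_2) is falsified — contradiction.
Case v_1 = False:
  Clause (v_1) is falsified — contradiction.
Both cases fail, so the formula is unsatisfiable.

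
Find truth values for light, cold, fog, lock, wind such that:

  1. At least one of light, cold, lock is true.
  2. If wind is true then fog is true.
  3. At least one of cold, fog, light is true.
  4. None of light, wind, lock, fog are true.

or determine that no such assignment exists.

light=F; cold=T; fog=F; lock=F; wind=F

  (1) {light, cold, lock}: 1 true — at least one ✓
  (2) wind=F ⇒ fog: vacuous ✓
  (3) {cold, fog, light}: 1 true — at least one ✓
  (4) {light, wind, lock, fog}: 0 true — none ✓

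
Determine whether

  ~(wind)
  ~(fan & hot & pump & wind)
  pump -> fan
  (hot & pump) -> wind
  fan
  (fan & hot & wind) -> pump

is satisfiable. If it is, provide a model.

Unit clause (~wind) forces wind = False.
Unit clause (fan) forces fan = True.
Set pump = True.
  then (~hot | ~pump | wind) forces hot = False.
Check each clause:
  (~wind): ~wind holds.
  (fan): fan holds.
  (fan | ~pump): fan holds.
  (~fan | ~hot | pump | ~wind): ~hot holds.
  (~fan | ~hot | ~pump | ~wind): ~hot holds.
  (~hot | ~pump | wind): ~hot holds.
All clauses satisfied.

pump = True, hot = False, wind = False, fan = True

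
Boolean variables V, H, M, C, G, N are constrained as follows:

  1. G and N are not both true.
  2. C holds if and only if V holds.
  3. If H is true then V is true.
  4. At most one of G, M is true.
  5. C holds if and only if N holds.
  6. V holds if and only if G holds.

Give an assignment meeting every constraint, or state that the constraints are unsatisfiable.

V: False; H: False; M: False; C: False; G: False; N: False

  (1) G=F, N=F — not both ✓
  (2) C=F, V=F — same ✓
  (3) H=F ⇒ V: vacuous ✓
  (4) {G, M}: 0 true — at most one ✓
  (5) C=F, N=F — same ✓
  (6) V=F, G=F — same ✓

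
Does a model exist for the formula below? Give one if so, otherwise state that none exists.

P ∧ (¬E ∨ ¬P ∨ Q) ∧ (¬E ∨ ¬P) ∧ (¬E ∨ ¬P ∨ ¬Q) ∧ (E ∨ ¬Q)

Q = False; E = False; P = True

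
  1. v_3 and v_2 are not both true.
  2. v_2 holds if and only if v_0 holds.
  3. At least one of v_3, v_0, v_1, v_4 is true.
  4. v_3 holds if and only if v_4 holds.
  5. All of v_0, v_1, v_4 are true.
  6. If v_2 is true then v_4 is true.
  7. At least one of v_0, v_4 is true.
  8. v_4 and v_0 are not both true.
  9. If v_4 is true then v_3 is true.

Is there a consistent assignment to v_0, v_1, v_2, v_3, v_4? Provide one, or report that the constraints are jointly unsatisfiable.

Case v_0 = True:
  (2) with v_0=T forces v_2 = True.
  (1) with v_2=T forces v_3 = False.
  (4) with v_3=F forces v_4 = False.
  Constraint (5) is violated (v_4=F) — contradiction.
Case v_0 = False:
  Constraint (5) is violated (v_0=F) — contradiction.
Both cases fail — unsatisfiable.

The formula is unsatisfiable.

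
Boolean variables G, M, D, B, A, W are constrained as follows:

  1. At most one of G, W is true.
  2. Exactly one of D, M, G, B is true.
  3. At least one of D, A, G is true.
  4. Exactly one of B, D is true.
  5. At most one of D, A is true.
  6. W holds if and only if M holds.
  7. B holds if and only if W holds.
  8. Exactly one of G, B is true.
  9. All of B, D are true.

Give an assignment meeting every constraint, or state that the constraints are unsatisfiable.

Case B = True:
  (2) with B=T forces D = False.
  Constraint (9) is violated (D=F) — contradiction.
Case B = False:
  Constraint (9) is violated (B=F) — contradiction.
Both cases fail — unsatisfiable.

No satisfying assignment exists.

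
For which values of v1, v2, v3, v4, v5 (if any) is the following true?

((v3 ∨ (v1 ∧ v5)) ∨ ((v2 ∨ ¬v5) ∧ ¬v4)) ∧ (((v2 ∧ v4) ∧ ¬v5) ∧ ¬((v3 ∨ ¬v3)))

The conjunct ¬((v3 ∨ ¬v3)) is unsatisfiable on its own:
  v3=F: evaluates to False.
  v3=T: evaluates to False.
So the whole conjunction is unsatisfiable.

The formula is unsatisfiable.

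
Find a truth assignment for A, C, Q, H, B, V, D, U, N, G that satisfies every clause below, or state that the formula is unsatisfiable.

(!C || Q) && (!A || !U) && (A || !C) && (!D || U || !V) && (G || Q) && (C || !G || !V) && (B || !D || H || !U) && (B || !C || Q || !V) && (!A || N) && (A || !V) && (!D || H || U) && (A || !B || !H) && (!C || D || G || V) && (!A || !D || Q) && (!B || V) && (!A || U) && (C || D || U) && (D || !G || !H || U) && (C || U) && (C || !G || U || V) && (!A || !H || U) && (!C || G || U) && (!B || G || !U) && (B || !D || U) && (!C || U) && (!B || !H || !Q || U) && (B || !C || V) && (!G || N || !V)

A = False, C = False, Q = False, H = False, B = False, V = False, D = False, U = True, N = False, G = True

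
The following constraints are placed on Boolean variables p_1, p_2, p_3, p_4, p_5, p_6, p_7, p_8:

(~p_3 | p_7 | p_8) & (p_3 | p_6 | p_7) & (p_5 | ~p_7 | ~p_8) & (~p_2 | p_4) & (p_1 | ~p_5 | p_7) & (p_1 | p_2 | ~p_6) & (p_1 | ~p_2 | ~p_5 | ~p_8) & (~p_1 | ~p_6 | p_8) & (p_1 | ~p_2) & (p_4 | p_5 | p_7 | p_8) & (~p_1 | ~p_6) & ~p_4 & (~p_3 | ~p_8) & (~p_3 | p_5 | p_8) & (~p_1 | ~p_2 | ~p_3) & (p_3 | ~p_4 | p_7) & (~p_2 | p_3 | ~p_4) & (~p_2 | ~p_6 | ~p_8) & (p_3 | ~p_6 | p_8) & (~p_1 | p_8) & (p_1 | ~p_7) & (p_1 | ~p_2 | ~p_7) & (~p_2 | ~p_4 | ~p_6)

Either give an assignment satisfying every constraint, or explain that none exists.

p_1 = True, p_2 = False, p_3 = False, p_4 = False, p_5 = True, p_6 = False, p_7 = True, p_8 = True

Unit clause (~p_4) forces p_4 = False.
In (~p_2 | p_4) only ~p_2 is left, so p_2 = False.
Try p_1 = False:
  (p_1 | p_2 | ~p_6) forces p_6 = False.
  (p_1 | ~p_7) forces p_7 = False.
  (p_3 | p_6 | p_7) forces p_3 = True.
  (~p_3 | p_7 | p_8) forces p_8 = True.
  clause (~p_3 | ~p_8) is falsified — backtrack.
So p_1 = True.
  then (~p_1 | ~p_6) forces p_6 = False.
  then (~p_1 | p_8) forces p_8 = True.
  then (~p_3 | ~p_8) forces p_3 = False.
  then (p_3 | p_6 | p_7) forces p_7 = True.
  then (p_5 | ~p_7 | ~p_8) forces p_5 = True.
All clauses satisfied.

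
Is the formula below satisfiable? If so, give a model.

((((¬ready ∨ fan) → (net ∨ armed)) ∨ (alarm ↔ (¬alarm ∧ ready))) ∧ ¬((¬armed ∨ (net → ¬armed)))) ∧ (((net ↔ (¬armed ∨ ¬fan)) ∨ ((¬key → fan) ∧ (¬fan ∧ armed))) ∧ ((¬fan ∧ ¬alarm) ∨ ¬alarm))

key = True, net = True, fan = False, armed = True, ready = False, alarm = False

  (((¬ready ∨ fan) → (net ∨ armed)) ∨ (alarm ↔ (¬alarm ∧ ready))) ∧ ¬((¬armed ∨ (net → ¬armed))) = True
    ((¬ready ∨ fan) → (net ∨ armed)) ∨ (alarm ↔ (¬alarm ∧ ready)) = True
      (¬ready ∨ fan) → (net ∨ armed) = True
        ¬ready ∨ fan = True
          ¬ready = True
        net ∨ armed = True
      alarm ↔ (¬alarm ∧ ready) = True
        ¬alarm ∧ ready = False
          ¬alarm = True
    ¬((¬armed ∨ (net → ¬armed))) = True
      ¬armed ∨ (net → ¬armed) = False
        ¬armed = False
        net → ¬armed = False
          ¬armed = False
  ((net ↔ (¬armed ∨ ¬fan)) ∨ ((¬key → fan) ∧ (¬fan ∧ armed))) ∧ ((¬fan ∧ ¬alarm) ∨ ¬alarm) = True
    (net ↔ (¬armed ∨ ¬fan)) ∨ ((¬key → fan) ∧ (¬fan ∧ armed)) = True
      net ↔ (¬armed ∨ ¬fan) = True
        ¬armed ∨ ¬fan = True
          ¬armed = False
          ¬fan = True
      (¬key → fan) ∧ (¬fan ∧ armed) = True
        ¬key → fan = True
          ¬key = False
        ¬fan ∧ armed = True
          ¬fan = True
    (¬fan ∧ ¬alarm) ∨ ¬alarm = True
      ¬fan ∧ ¬alarm = True
        ¬fan = True
        ¬alarm = True
      ¬alarm = True
Both conjuncts True, so the formula holds.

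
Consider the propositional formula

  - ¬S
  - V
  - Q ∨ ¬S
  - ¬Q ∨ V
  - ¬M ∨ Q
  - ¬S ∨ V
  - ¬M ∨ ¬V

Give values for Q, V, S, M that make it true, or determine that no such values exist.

Q=T, V=T, S=F, M=F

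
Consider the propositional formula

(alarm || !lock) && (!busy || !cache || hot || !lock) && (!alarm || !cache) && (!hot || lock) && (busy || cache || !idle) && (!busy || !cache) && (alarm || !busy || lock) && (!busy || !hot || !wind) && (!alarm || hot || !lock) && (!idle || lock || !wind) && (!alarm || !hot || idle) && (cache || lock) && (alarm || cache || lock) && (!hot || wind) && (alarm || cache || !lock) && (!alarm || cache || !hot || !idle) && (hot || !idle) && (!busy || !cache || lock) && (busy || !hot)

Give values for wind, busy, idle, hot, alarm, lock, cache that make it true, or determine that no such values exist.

wind = True, busy = False, idle = False, hot = False, alarm = False, lock = False, cache = True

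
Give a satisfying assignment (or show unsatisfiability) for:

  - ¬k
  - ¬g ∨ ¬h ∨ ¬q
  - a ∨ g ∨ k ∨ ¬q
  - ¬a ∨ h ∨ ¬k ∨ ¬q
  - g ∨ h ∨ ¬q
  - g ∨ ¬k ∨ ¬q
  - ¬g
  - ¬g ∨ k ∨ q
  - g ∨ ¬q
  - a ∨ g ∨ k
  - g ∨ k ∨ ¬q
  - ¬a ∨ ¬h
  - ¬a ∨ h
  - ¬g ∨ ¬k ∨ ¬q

Case g = True:
  Clause (¬g) is falsified — contradiction.
Case g = False:
  (¬k) forces k = False.
  (g ∨ ¬q) forces q = False.
  (a ∨ g ∨ k) forces a = True.
  (¬a ∨ ¬h) forces h = False.
  Clause (¬a ∨ h) is falsified — contradiction.
Both cases fail, so the formula is unsatisfiable.

Unsatisfiable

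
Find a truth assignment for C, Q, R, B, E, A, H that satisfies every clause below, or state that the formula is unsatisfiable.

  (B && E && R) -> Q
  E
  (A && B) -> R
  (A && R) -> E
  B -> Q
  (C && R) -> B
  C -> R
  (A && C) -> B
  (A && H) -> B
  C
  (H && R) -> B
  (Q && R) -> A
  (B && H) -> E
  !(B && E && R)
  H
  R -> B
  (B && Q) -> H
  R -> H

Case C = True:
  (E) forces E = True.
  (H) forces H = True.
  (!C || R) forces R = True.
  (!B || !E || !R) forces B = False.
  Clause (B || !R) is falsified — contradiction.
Case C = False:
  Clause (C) is falsified — contradiction.
Both cases fail, so the formula is unsatisfiable.

No satisfying assignment exists.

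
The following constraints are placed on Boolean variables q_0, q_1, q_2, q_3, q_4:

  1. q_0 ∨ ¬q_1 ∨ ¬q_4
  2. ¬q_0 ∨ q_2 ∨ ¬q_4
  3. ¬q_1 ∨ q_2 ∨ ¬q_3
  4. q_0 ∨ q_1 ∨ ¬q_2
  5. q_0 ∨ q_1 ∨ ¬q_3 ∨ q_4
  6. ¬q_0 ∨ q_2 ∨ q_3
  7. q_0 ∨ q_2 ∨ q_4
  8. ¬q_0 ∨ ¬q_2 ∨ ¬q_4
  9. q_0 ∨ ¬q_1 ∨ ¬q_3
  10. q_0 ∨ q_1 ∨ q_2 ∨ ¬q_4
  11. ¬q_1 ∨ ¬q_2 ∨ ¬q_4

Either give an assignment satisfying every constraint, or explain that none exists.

q_0: True; q_1: False; q_2: True; q_3: True; q_4: False

Set q_0 = True.
Set q_1 = False.
Set q_2 = True.
  then (¬q_0 ∨ ¬q_2 ∨ ¬q_4) forces q_4 = False.
Set q_3 = True.
All clauses satisfied.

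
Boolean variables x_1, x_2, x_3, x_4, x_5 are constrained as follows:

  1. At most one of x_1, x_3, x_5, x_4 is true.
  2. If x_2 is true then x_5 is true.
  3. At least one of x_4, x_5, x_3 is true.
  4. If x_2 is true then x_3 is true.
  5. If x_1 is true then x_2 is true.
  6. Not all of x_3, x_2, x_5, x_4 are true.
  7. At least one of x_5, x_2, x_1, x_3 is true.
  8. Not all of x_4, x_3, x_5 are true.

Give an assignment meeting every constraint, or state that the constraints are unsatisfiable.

x_1 = False; x_2 = False; x_3 = False; x_4 = False; x_5 = True

  (1) {x_1, x_3, x_5, x_4}: 1 true — at most one ✓
  (2) x_2=F ⇒ x_5: vacuous ✓
  (3) {x_4, x_5, x_3}: 1 true — at least one ✓
  (4) x_2=F ⇒ x_3: vacuous ✓
  (5) x_1=F ⇒ x_2: vacuous ✓
  (6) {x_3, x_2, x_5, x_4}: 1/4 true — not all ✓
  (7) {x_5, x_2, x_1, x_3}: 1 true — at least one ✓
  (8) {x_4, x_3, x_5}: 1/3 true — not all ✓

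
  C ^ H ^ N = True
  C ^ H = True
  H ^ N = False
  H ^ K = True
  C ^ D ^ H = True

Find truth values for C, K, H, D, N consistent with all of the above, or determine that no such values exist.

C=T, K=T, H=F, D=F, N=F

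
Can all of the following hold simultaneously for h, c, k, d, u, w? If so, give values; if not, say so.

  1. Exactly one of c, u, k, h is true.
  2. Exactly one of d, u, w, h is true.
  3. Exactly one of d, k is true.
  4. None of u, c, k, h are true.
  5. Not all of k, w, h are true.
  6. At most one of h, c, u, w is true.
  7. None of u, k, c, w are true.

Case h = True:
  Constraint (4) is violated (h=T) — contradiction.
Case h = False:
  (4) forces u = False.
  (4) forces c = False.
  (1) with c=F, u=F, h=F forces k = True.
  Constraint (4) is violated (k=T) — contradiction.
Both cases fail — unsatisfiable.

UNSATISFIABLE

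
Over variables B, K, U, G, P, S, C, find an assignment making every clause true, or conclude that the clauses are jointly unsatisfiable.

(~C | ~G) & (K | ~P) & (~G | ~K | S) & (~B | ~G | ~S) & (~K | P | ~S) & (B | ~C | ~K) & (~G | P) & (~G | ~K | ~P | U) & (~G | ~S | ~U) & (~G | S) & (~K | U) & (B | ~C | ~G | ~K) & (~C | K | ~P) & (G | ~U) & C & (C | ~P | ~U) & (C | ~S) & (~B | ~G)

B = False; K = False; U = False; G = False; P = False; S = True; C = True

Unit clause (C) forces C = True.
In (~C | ~G) only ~G is left, so G = False.
In (G | ~U) only ~U is left, so U = False.
In (~K | U) only ~K is left, so K = False.
In (~C | K | ~P) only ~P is left, so P = False.
Set B = False.
Set S = True.
All clauses satisfied.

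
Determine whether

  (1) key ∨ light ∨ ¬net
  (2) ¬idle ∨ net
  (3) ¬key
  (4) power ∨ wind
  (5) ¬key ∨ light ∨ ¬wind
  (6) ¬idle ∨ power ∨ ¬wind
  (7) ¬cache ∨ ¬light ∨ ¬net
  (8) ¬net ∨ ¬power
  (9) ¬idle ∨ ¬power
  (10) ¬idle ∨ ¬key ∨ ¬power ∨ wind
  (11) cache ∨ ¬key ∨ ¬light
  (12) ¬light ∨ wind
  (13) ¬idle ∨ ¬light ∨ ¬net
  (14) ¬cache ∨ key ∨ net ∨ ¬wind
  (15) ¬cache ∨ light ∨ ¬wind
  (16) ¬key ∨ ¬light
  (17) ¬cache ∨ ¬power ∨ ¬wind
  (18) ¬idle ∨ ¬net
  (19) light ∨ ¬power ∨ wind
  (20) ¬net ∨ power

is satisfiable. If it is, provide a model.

net = False, idle = False, power = False, light = False, key = False, wind = True, cache = False

Unit clause (¬key) forces key = False.
Try net = True:
  (key ∨ light ∨ ¬net) forces light = True.
  (¬cache ∨ ¬light ∨ ¬net) forces cache = False.
  (¬net ∨ ¬power) forces power = False.
  clause (¬net ∨ power) is falsified — backtrack.
So net = False.
  then (¬idle ∨ net) forces idle = False.
Set power = False.
  then (power ∨ wind) forces wind = True.
  then (¬cache ∨ key ∨ net ∨ ¬wind) forces cache = False.
Set light = False.
All clauses satisfied.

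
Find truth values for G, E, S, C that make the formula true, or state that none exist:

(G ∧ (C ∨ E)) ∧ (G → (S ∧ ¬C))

G=T, E=T, S=T, C=F

  G ∧ (C ∨ E) = True
    C ∨ E = True
  G → (S ∧ ¬C) = True
    S ∧ ¬C = True
      ¬C = True
Both conjuncts True, so the formula holds.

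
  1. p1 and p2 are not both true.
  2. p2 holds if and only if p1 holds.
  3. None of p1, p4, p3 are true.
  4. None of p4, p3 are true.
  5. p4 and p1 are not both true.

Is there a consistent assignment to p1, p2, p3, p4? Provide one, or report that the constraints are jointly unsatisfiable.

p1 = False, p2 = False, p3 = False, p4 = False

  (1) p1=F, p2=F — not both ✓
  (2) p2=F, p1=F — same ✓
  (3) {p1, p4, p3}: 0 true — none ✓
  (4) {p4, p3}: 0 true — none ✓
  (5) p4=F, p1=F — not both ✓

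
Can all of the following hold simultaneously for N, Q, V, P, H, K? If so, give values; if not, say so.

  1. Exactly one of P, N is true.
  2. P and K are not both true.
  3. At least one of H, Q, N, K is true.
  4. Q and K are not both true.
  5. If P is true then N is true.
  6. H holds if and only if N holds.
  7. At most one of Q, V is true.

N = True, Q = False, V = False, P = False, H = True, K = True

  (1) {P, N}: 1 true — exactly one ✓
  (2) P=F, K=T — not both ✓
  (3) {H, Q, N, K}: 3 true — at least one ✓
  (4) Q=F, K=T — not both ✓
  (5) P=F ⇒ N: vacuous ✓
  (6) H=T, N=T — same ✓
  (7) {Q, V}: 0 true — at most one ✓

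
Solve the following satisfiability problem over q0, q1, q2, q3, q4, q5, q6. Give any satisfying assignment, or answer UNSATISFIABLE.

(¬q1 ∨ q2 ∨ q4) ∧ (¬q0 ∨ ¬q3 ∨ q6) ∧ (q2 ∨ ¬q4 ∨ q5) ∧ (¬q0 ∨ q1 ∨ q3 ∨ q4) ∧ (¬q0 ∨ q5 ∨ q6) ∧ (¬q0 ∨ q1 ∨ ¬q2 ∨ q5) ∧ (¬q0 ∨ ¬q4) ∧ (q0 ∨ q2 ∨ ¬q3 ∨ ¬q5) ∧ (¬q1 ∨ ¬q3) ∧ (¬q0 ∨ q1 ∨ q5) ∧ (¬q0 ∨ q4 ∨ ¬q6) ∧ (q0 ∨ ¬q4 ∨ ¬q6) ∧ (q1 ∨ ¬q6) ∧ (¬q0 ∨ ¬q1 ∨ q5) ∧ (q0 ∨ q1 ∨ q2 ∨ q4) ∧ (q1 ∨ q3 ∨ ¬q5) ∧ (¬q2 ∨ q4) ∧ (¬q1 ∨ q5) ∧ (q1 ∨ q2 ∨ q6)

Set q0 = False.
Set q1 = False.
  then (q1 ∨ ¬q6) forces q6 = False.
  then (q1 ∨ q2 ∨ q6) forces q2 = True.
  then (¬q2 ∨ q4) forces q4 = True.
Set q3 = True.
Set q5 = False.
All clauses satisfied.

q0: False, q1: False, q2: True, q3: True, q4: True, q5: False, q6: False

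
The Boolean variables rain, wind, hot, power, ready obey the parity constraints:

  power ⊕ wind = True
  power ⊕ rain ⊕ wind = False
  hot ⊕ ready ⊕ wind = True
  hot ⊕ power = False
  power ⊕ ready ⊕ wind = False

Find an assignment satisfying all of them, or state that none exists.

Unsatisfiable — no assignment works.

Adding constraints 3, 4, 5 mod 2: every variable appears an even number of times on the left, so the left side is 0.
But the right sides sum to 1 (mod 2). 0 ≠ 1 — the system is inconsistent.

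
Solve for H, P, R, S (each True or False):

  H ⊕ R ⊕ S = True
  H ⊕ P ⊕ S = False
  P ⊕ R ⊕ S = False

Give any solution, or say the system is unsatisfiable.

H = False, P = True, R = False, S = True

H ⊕ R ⊕ S = F ⊕ F ⊕ T = True ✓
H ⊕ P ⊕ S = F ⊕ T ⊕ T = False ✓
P ⊕ R ⊕ S = T ⊕ F ⊕ T = False ✓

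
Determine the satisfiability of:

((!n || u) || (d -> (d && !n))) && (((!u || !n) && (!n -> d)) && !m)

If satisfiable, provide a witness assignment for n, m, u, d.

n: False; m: False; u: True; d: True

  (!n || u) || (d -> (d && !n)) = True
    !n || u = True
      !n = True
    d -> (d && !n) = True
      d && !n = True
        !n = True
  ((!u || !n) && (!n -> d)) && !m = True
    (!u || !n) && (!n -> d) = True
      !u || !n = True
        !u = False
        !n = True
      !n -> d = True
        !n = True
    !m = True
Both conjuncts True, so the formula holds.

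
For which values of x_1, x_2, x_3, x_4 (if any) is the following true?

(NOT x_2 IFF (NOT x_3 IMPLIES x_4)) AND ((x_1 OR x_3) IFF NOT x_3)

x_1 = True, x_2 = True, x_3 = False, x_4 = False

  NOT x_2 IFF (NOT x_3 IMPLIES x_4) = True
    NOT x_2 = False
    NOT x_3 IMPLIES x_4 = False
      NOT x_3 = True
  (x_1 OR x_3) IFF NOT x_3 = True
    x_1 OR x_3 = True
    NOT x_3 = True
Both conjuncts True, so the formula holds.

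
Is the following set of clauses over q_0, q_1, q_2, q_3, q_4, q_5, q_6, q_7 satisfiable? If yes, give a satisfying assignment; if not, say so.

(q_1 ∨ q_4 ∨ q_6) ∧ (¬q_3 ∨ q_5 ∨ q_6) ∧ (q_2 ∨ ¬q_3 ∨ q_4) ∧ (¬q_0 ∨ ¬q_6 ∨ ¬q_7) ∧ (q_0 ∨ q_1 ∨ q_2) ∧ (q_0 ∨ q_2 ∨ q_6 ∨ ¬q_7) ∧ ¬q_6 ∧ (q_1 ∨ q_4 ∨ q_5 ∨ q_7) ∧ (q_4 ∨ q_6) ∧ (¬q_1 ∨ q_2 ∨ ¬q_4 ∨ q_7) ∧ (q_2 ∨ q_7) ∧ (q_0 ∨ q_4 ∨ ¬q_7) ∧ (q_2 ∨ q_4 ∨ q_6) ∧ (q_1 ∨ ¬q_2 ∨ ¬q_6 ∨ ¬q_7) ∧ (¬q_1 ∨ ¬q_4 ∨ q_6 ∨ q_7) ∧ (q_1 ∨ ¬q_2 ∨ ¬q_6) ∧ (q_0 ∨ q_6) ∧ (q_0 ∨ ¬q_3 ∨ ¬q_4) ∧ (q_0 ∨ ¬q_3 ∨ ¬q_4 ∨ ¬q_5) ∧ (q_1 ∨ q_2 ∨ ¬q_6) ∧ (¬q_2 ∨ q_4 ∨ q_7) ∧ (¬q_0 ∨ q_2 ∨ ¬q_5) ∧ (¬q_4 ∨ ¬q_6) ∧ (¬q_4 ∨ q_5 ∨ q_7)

q_0=T; q_1=F; q_2=F; q_3=F; q_4=T; q_5=F; q_6=F; q_7=T

Unit clause (¬q_6) forces q_6 = False.
In (q_4 ∨ q_6) only q_4 is left, so q_4 = True.
In (q_0 ∨ q_6) only q_0 is left, so q_0 = True.
Set q_1 = False.
Set q_2 = False.
  then (q_2 ∨ q_7) forces q_7 = True.
  then (¬q_0 ∨ q_2 ∨ ¬q_5) forces q_5 = False.
  then (¬q_3 ∨ q_5 ∨ q_6) forces q_3 = False.
All clauses satisfied.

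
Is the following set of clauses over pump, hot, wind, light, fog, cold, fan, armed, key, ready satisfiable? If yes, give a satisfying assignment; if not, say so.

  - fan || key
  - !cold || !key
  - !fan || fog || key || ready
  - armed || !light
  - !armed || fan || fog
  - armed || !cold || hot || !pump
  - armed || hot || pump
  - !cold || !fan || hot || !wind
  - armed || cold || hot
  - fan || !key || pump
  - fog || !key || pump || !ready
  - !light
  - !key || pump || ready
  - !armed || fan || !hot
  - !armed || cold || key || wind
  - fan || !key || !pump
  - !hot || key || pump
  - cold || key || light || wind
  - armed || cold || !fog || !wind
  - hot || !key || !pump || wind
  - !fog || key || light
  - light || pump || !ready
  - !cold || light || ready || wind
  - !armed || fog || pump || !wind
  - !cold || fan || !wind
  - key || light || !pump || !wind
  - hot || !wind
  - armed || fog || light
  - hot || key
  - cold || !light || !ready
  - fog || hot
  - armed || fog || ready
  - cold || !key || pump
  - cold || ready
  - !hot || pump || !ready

Unit clause (!light) forces light = False.
Set pump = True.
Try hot = False:
  (hot || !wind) forces wind = False.
  (hot || !key || !pump || wind) forces key = False.
  clause (hot || key) is falsified — backtrack.
So hot = True.
Set wind = False.
Set fog = True.
  then (!fog || key || light) forces key = True.
  then (!cold || !key) forces cold = False.
  then (fan || !key || !pump) forces fan = True.
  then (cold || ready) forces ready = True.
Set armed = False.
All clauses satisfied.

pump: True, hot: True, wind: False, light: False, fog: True, cold: False, fan: True, armed: False, key: True, ready: True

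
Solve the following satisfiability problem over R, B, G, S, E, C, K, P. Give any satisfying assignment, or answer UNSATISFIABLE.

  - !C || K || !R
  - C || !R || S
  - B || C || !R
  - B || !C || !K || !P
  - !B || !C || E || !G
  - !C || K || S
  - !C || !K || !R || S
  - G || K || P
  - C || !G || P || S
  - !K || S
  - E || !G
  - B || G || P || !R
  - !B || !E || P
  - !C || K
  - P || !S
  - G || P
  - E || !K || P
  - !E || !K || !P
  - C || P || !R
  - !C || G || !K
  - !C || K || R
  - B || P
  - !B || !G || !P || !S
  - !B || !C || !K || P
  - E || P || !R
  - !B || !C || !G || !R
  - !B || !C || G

R: False, B: False, G: False, S: False, E: True, C: False, K: False, P: True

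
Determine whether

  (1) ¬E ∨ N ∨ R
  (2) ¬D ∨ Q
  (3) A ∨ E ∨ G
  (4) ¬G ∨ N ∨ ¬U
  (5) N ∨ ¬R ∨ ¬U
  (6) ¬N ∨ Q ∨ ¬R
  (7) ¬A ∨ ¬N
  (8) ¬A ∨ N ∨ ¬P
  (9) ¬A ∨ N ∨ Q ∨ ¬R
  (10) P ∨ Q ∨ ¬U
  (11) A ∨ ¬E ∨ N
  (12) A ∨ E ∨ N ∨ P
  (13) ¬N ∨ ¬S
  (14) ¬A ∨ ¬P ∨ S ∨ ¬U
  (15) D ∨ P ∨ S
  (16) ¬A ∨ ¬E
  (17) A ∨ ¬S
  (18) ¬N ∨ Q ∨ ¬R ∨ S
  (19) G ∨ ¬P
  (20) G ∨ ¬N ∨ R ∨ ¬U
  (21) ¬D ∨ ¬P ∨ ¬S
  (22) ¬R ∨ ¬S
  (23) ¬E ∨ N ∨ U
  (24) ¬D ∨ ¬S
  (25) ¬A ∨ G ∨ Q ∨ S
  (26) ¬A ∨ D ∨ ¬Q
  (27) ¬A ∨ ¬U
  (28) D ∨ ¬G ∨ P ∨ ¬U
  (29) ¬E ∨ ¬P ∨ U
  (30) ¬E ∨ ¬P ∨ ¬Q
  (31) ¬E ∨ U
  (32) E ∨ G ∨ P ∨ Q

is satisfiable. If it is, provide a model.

Set N = False.
Try U = True:
  (¬G ∨ N ∨ ¬U) forces G = False.
  (N ∨ ¬R ∨ ¬U) forces R = False.
  (¬E ∨ N ∨ R) forces E = False.
  (A ∨ E ∨ G) forces A = True.
  clause (¬A ∨ ¬U) is falsified — backtrack.
So U = False.
  then (¬E ∨ N ∨ U) forces E = False.
Set S = False.
Set R = True.
Set P = False.
  then (A ∨ E ∨ N ∨ P) forces A = True.
  then (D ∨ P ∨ S) forces D = True.
  then (¬D ∨ Q) forces Q = True.
Set G = False.
All clauses satisfied.

N = False; U = False; S = False; R = True; P = False; D = True; Q = True; G = False; A = True; E = False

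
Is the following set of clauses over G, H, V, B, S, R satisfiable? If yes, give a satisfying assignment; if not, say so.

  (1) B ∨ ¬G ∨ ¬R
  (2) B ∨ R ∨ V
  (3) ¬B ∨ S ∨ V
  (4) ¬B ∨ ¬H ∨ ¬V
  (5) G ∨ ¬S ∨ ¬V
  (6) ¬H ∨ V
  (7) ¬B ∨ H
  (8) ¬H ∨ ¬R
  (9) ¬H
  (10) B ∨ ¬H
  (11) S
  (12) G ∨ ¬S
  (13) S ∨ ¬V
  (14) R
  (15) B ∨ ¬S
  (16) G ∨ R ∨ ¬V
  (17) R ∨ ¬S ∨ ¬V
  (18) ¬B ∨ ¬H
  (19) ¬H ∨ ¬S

Case H = True:
  Clause (¬H) is falsified — contradiction.
Case H = False:
  (¬B ∨ H) forces B = False.
  (S) forces S = True.
  Clause (B ∨ ¬S) is falsified — contradiction.
Both cases fail, so the formula is unsatisfiable.

No satisfying assignment exists.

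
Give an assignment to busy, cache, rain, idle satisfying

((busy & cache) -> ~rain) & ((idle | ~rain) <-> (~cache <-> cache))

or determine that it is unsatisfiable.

busy = False; cache = True; rain = True; idle = False

  (busy & cache) -> ~rain = True
    busy & cache = False
    ~rain = False
  (idle | ~rain) <-> (~cache <-> cache) = True
    idle | ~rain = False
      ~rain = False
    ~cache <-> cache = False
      ~cache = False
Both conjuncts True, so the formula holds.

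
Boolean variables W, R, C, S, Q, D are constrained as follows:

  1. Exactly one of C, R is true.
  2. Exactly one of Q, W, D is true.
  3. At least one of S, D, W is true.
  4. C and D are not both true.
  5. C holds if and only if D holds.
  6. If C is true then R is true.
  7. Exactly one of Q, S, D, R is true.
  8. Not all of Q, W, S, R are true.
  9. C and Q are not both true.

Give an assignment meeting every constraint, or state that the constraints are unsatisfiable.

W=T, R=T, C=F, S=F, Q=F, D=F

  (1) {C, R}: 1 true — exactly one ✓
  (2) {Q, W, D}: 1 true — exactly one ✓
  (3) {S, D, W}: 1 true — at least one ✓
  (4) C=F, D=F — not both ✓
  (5) C=F, D=F — same ✓
  (6) C=F ⇒ R: vacuous ✓
  (7) {Q, S, D, R}: 1 true — exactly one ✓
  (8) {Q, W, S, R}: 2/4 true — not all ✓
  (9) C=F, Q=F — not both ✓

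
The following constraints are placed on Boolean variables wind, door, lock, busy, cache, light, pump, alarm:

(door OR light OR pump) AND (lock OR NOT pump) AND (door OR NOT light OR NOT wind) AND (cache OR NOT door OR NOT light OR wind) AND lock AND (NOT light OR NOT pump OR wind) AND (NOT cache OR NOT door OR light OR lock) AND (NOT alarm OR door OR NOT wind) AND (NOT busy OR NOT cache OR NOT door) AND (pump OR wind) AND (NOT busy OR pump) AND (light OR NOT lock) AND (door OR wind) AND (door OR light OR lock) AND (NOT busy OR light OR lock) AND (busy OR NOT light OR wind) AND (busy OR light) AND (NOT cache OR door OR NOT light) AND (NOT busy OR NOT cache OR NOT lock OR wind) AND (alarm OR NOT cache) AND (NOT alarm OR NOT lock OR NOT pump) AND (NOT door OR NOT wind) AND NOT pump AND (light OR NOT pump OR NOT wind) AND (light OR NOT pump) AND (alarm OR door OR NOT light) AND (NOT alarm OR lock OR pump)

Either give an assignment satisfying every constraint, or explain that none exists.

Case lock = True:
  (light OR NOT lock) forces light = True.
  (NOT pump) forces pump = False.
  (pump OR wind) forces wind = True.
  (door OR NOT light OR NOT wind) forces door = True.
  Clause (NOT door OR NOT wind) is falsified — contradiction.
Case lock = False:
  Clause (lock) is falsified — contradiction.
Both cases fail, so the formula is unsatisfiable.

UNSATISFIABLE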